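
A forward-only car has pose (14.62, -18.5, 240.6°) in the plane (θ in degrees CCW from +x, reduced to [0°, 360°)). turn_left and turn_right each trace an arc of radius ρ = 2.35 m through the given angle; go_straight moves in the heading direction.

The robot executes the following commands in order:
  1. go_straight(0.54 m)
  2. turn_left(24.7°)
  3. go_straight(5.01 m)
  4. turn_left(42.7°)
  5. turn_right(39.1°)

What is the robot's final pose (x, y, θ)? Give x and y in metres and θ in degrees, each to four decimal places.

set_pose: (x, y, θ) = (14.6200, -18.5000, 240.6000°), ρ = 2.35
go_straight(0.54): x += 0.54·cos θ, y += 0.54·sin θ → (14.3549, -18.9705, 240.6000°)
turn_left(24.7°): centre at ρ to the left, rotate +24.7° → (14.0602, -19.9315, 265.3000°)
go_straight(5.01): x += 5.01·cos θ, y += 5.01·sin θ → (13.6497, -24.9247, 265.3000°)
turn_left(42.7°): centre at ρ to the left, rotate +42.7° → (14.1399, -26.5640, 308.0000°)
turn_right(39.1°): centre at ρ to the right, rotate −39.1° → (14.6377, -28.0560, 268.9000°)

(14.6377, -28.0560, 268.9000°)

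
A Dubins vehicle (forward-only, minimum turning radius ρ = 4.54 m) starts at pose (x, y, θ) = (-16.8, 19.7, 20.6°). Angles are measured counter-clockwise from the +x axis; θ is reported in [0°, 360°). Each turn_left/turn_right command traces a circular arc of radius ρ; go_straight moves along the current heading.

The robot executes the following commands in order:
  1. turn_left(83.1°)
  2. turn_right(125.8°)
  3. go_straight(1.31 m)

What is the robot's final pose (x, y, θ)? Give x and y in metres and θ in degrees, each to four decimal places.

(-6.6539, 29.8138, 337.9000°)

set_pose: (x, y, θ) = (-16.8000, 19.7000, 20.6000°), ρ = 4.54
turn_left(83.1°): centre at ρ to the left, rotate +83.1° → (-13.9865, 25.0250, 103.7000°)
turn_right(125.8°): centre at ρ to the right, rotate −125.8° → (-7.8676, 30.3066, -22.1000° ≡ 337.9000°)
go_straight(1.31): x += 1.31·cos θ, y += 1.31·sin θ → (-6.6539, 29.8138, 337.9000°)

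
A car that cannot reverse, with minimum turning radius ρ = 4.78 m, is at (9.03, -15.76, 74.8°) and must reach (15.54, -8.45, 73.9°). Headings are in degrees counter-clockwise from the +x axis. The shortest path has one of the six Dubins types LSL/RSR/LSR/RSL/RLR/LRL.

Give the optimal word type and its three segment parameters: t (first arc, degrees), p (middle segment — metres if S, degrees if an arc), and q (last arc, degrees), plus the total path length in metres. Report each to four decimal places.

RSL: t = 38.4170°, p = 3.6959 m, q = 37.5170°, L = 10.0309 m

Let ψ = atan2(Δy, Δx) = atan2(7.31, 6.51) = 48.3130° be the start→goal bearing.
Normalize: d = |goal − start| / ρ = 9.788575/4.78 = 2.047819, α = (θ_start − ψ) mod 360° = 26.4870° = 0.462286 rad, β = (θ_goal − ψ) mod 360° = 25.5870° = 0.446578 rad.
Common terms: sin α = 0.445995, cos α = 0.895036, sin β = 0.431881, cos β = 0.901930, cos(α−β) = 0.999877, d² = 4.193563. Work in radians in the unit-radius frame; every candidate has L = ρ·(t + p + q).
LSL: p² = 2 + d² − 2cos(α−β) + 2d(sin α − sin β) = 4.251614; p = √p² = 2.061944; φ = atan2(cos β − cos α, d + sin α − sin β) = 0.003344 rad; t = (φ − α) mod 2π = 5.824244 rad, q = (β − φ) mod 2π = 0.443234 rad → L = 4.78·(5.824244 + 2.061944 + 0.443234) = 4.78·8.329422 = 39.814635 m
RSR: p² = 2 + d² − 2cos(α−β) + 2d(sin β − sin α) = 4.136005; p = √p² = 2.033717; φ = atan2(cos α − cos β, d − sin α + sin β) = -0.003390 rad; t = (α − φ) mod 2π = 0.465676 rad, q = (φ − β) mod 2π = 5.833217 rad → L = 4.78·(0.465676 + 2.033717 + 5.833217) = 4.78·8.332610 = 39.829878 m
LSR: p² = d² − 2 + 2cos(α−β) + 2d(sin α + sin β) = 7.788779; p = √p² = 2.790838; φ = atan2(−cos α − cos β, d + sin α + sin β) − atan2(−2, p) = 0.071004 rad; t = (φ − α) mod 2π = 5.891904 rad, q = (φ − β) mod 2π = 5.907612 rad → L = 4.78·(5.891904 + 2.790838 + 5.907612) = 4.78·14.590354 = 69.741893 m
RSL: p² = d² − 2 + 2cos(α−β) − 2d(sin α + sin β) = 0.597853; p = √p² = 0.773210; φ = atan2(cos α + cos β, d − sin α − sin β) − atan2(2, p) = -0.208218 rad; t = (α − φ) mod 2π = 0.670504 rad, q = (β − φ) mod 2π = 0.654796 rad → L = 4.78·(0.670504 + 0.773210 + 0.654796) = 4.78·2.098509 = 10.030874 m
RLR: c = (6 − d² + 2cos(α−β) + 2d(sin α − sin β))/8 = 0.482999; p = 2π − arccos c = 5.216466 rad; φ = atan2(cos α − cos β, d − sin α + sin β) = -0.003390 rad; t = (α − φ + p/2) mod 2π = 3.073909 rad, q = (α − β − t + p) mod 2π = 2.158265 rad → L = 4.78·(3.073909 + 5.216466 + 2.158265) = 4.78·10.448640 = 49.944498 m
LRL: c = (6 − d² + 2cos(α−β) − 2d(sin α − sin β))/8 = 0.468548; p = 2π − arccos c = 5.200036 rad; φ = atan2(cos β − cos α, d + sin α − sin β) = 0.003344 rad; t = (φ − α + p/2) mod 2π = 2.141076 rad, q = (β − α − t + p) mod 2π = 3.043252 rad → L = 4.78·(2.141076 + 5.200036 + 3.043252) = 4.78·10.384364 = 49.637258 m
Shortest: RSL with L = 10.030874 m ≈ 10.0309 m
Convert RSL to answer units (arcs ×180/π): t = 0.670504·180/π = 38.4170°, p = ρ·p = 4.78·0.773210 = 3.6959 m, q = 0.654796·180/π = 37.5170°, L = 10.0309 m.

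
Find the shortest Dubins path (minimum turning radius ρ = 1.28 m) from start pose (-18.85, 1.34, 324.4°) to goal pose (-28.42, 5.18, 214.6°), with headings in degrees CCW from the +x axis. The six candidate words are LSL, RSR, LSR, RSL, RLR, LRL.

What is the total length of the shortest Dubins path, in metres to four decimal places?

14.4544 m

Let ψ = atan2(Δy, Δx) = atan2(3.84, -9.57) = 158.1367° be the start→goal bearing.
Normalize: d = |goal − start| / ρ = 10.311668/1.28 = 8.055991, α = (θ_start − ψ) mod 360° = 166.2633° = 2.901842 rad, β = (θ_goal − ψ) mod 360° = 56.4633° = 0.985471 rad.
Common terms: sin α = 0.237460, cos α = -0.971397, sin β = 0.833532, cos β = 0.552471, cos(α−β) = -0.338738, d² = 64.898987. Work in radians in the unit-radius frame; every candidate has L = ρ·(t + p + q).
LSL: p² = 2 + d² − 2cos(α−β) + 2d(sin α − sin β) = 57.972559; p = √p² = 7.613971; φ = atan2(cos β − cos α, d + sin α − sin β) = 0.201502 rad; t = (φ − α) mod 2π = 3.582845 rad, q = (β − φ) mod 2π = 0.783969 rad → L = 1.28·(3.582845 + 7.613971 + 0.783969) = 1.28·11.980785 = 15.335405 m
RSR: p² = 2 + d² − 2cos(α−β) + 2d(sin β − sin α) = 77.180366; p = √p² = 8.785236; φ = atan2(cos α − cos β, d − sin α + sin β) = -0.174340 rad; t = (α − φ) mod 2π = 3.076182 rad, q = (φ − β) mod 2π = 5.123375 rad → L = 1.28·(3.076182 + 8.785236 + 5.123375) = 1.28·16.984793 = 21.740534 m
LSR: p² = d² − 2 + 2cos(α−β) + 2d(sin α + sin β) = 79.477321; p = √p² = 8.915005; φ = atan2(−cos α − cos β, d + sin α + sin β) − atan2(−2, p) = 0.266555 rad; t = (φ − α) mod 2π = 3.647898 rad, q = (φ − β) mod 2π = 5.564269 rad → L = 1.28·(3.647898 + 8.915005 + 5.564269) = 1.28·18.127172 = 23.202780 m
RSL: p² = d² − 2 + 2cos(α−β) − 2d(sin α + sin β) = 44.965701; p = √p² = 6.705647; φ = atan2(cos α + cos β, d − sin α − sin β) − atan2(2, p) = -0.349760 rad; t = (α − φ) mod 2π = 3.251602 rad, q = (β − φ) mod 2π = 1.335230 rad → L = 1.28·(3.251602 + 6.705647 + 1.335230) = 1.28·11.292479 = 14.454373 m
RLR: c = (6 − d² + 2cos(α−β) + 2d(sin α − sin β))/8 = -8.647546, |c| > 1 → infeasible
LRL: c = (6 − d² + 2cos(α−β) − 2d(sin α − sin β))/8 = -6.246570, |c| > 1 → infeasible
Shortest: RSL with L = 14.454373 m ≈ 14.4544 m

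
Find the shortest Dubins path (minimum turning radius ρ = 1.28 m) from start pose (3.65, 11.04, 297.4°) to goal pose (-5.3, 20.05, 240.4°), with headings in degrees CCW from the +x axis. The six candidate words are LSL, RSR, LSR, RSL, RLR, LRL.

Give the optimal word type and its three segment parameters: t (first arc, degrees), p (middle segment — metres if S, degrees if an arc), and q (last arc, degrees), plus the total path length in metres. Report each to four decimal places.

RSL: t = 183.8507°, p = 10.8972 m, q = 126.8507°, L = 17.8383 m

Let ψ = atan2(Δy, Δx) = atan2(9.01, -8.95) = 134.8086° be the start→goal bearing.
Normalize: d = |goal − start| / ρ = 12.699709/1.28 = 9.921647, α = (θ_start − ψ) mod 360° = 162.5914° = 2.837755 rad, β = (θ_goal − ψ) mod 360° = 105.5914° = 1.842918 rad.
Common terms: sin α = 0.299184, cos α = -0.954195, sin β = 0.963203, cos β = -0.268775, cos(α−β) = 0.544639, d² = 98.439087. Work in radians in the unit-radius frame; every candidate has L = ρ·(t + p + q).
LSL: p² = 2 + d² − 2cos(α−β) + 2d(sin α − sin β) = 86.173484; p = √p² = 9.282967; φ = atan2(cos β − cos α, d + sin α − sin β) = 0.073904 rad; t = (φ − α) mod 2π = 3.519333 rad, q = (β − φ) mod 2π = 1.769014 rad → L = 1.28·(3.519333 + 9.282967 + 1.769014) = 1.28·14.571315 = 18.651283 m
RSR: p² = 2 + d² − 2cos(α−β) + 2d(sin β − sin α) = 112.526134; p = √p² = 10.607834; φ = atan2(cos α − cos β, d − sin α + sin β) = -0.064660 rad; t = (α − φ) mod 2π = 2.902415 rad, q = (φ − β) mod 2π = 4.375608 rad → L = 1.28·(2.902415 + 10.607834 + 4.375608) = 1.28·17.885857 = 22.893896 m
LSR: p² = d² − 2 + 2cos(α−β) + 2d(sin α + sin β) = 122.578277; p = √p² = 11.071507; φ = atan2(−cos α − cos β, d + sin α + sin β) − atan2(−2, p) = 0.287634 rad; t = (φ − α) mod 2π = 3.733063 rad, q = (φ − β) mod 2π = 4.727901 rad → L = 1.28·(3.733063 + 11.071507 + 4.727901) = 1.28·19.532472 = 25.001564 m
RSL: p² = d² − 2 + 2cos(α−β) − 2d(sin α + sin β) = 72.478453; p = √p² = 8.513428; φ = atan2(cos α + cos β, d − sin α − sin β) − atan2(2, p) = -0.371044 rad; t = (α − φ) mod 2π = 3.208799 rad, q = (β − φ) mod 2π = 2.213962 rad → L = 1.28·(3.208799 + 8.513428 + 2.213962) = 1.28·13.936189 = 17.838321 m
RLR: c = (6 − d² + 2cos(α−β) + 2d(sin α − sin β))/8 = -13.065767, |c| > 1 → infeasible
LRL: c = (6 − d² + 2cos(α−β) − 2d(sin α − sin β))/8 = -9.771685, |c| > 1 → infeasible
Shortest: RSL with L = 17.838321 m ≈ 17.8383 m
Convert RSL to answer units (arcs ×180/π): t = 3.208799·180/π = 183.8507°, p = ρ·p = 1.28·8.513428 = 10.8972 m, q = 2.213962·180/π = 126.8507°, L = 17.8383 m.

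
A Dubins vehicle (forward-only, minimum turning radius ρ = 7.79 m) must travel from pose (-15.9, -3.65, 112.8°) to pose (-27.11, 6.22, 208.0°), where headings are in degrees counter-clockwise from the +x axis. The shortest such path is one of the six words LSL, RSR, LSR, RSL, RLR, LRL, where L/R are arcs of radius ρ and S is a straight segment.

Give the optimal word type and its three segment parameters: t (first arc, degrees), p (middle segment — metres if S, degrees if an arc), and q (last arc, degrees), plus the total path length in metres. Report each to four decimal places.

Let ψ = atan2(Δy, Δx) = atan2(9.87, -11.21) = 138.6372° be the start→goal bearing.
Normalize: d = |goal − start| / ρ = 14.935896/7.79 = 1.917317, α = (θ_start − ψ) mod 360° = 334.1628° = 5.832240 rad, β = (θ_goal − ψ) mod 360° = 69.3628° = 1.210608 rad.
Common terms: sin α = -0.435816, cos α = 0.900036, sin β = 0.935831, cos β = 0.352450, cos(α−β) = -0.090633, d² = 3.676103. Work in radians in the unit-radius frame; every candidate has L = ρ·(t + p + q).
LSL: p² = 2 + d² − 2cos(α−β) + 2d(sin α − sin β) = 0.597605; p = √p² = 0.773049; φ = atan2(cos β − cos α, d + sin α − sin β) = -0.787151 rad; t = (φ − α) mod 2π = 5.946980 rad, q = (β − φ) mod 2π = 1.997759 rad → L = 7.79·(5.946980 + 0.773049 + 1.997759) = 7.79·8.717788 = 67.911570 m
RSR: p² = 2 + d² − 2cos(α−β) + 2d(sin β − sin α) = 11.117131; p = √p² = 3.334236; φ = atan2(cos α − cos β, d − sin α + sin β) = 0.164979 rad; t = (α − φ) mod 2π = 5.667262 rad, q = (φ − β) mod 2π = 5.237555 rad → L = 7.79·(5.667262 + 3.334236 + 5.237555) = 7.79·14.239053 = 110.922226 m
LSR: p² = d² − 2 + 2cos(α−β) + 2d(sin α + sin β) = 3.412209; p = √p² = 1.847217; φ = atan2(−cos α − cos β, d + sin α + sin β) − atan2(−2, p) = 0.347046 rad; t = (φ − α) mod 2π = 0.797991 rad, q = (φ − β) mod 2π = 5.419623 rad → L = 7.79·(0.797991 + 1.847217 + 5.419623) = 7.79·8.064830 = 62.825026 m
RSL: p² = d² − 2 + 2cos(α−β) − 2d(sin α + sin β) = -0.422534 < 0 → infeasible
RLR: c = (6 − d² + 2cos(α−β) + 2d(sin α − sin β))/8 = -0.389641; p = 2π − arccos c = 4.312147 rad; φ = atan2(cos α − cos β, d − sin α + sin β) = 0.164979 rad; t = (α − φ + p/2) mod 2π = 1.540150 rad, q = (α − β − t + p) mod 2π = 1.110444 rad → L = 7.79·(1.540150 + 4.312147 + 1.110444) = 7.79·6.962740 = 54.239746 m
LRL: c = (6 − d² + 2cos(α−β) − 2d(sin α − sin β))/8 = 0.925299; p = 2π − arccos c = 5.894213 rad; φ = atan2(cos β − cos α, d + sin α − sin β) = -0.787151 rad; t = (φ − α + p/2) mod 2π = 2.610901 rad, q = (β − α − t + p) mod 2π = 4.944866 rad → L = 7.79·(2.610901 + 5.894213 + 4.944866) = 7.79·13.449980 = 104.775342 m
Shortest: RLR with L = 54.239746 m ≈ 54.2397 m
Convert RLR to answer units (arcs ×180/π): t = 1.540150·180/π = 88.2441°, p = 4.312147·180/π = 247.0678°, q = 1.110444·180/π = 63.6237°, L = 54.2397 m.

RLR: t = 88.2441°, p = 247.0678°, q = 63.6237°, L = 54.2397 m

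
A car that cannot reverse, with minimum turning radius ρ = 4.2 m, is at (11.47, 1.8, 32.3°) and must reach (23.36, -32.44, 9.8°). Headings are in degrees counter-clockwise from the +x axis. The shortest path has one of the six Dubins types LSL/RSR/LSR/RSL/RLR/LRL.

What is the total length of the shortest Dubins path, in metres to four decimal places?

Let ψ = atan2(Δy, Δx) = atan2(-34.24, 11.89) = -70.8502° be the start→goal bearing.
Normalize: d = |goal − start| / ρ = 36.245685/4.2 = 8.629925, α = (θ_start − ψ) mod 360° = 103.1502° = 1.800311 rad, β = (θ_goal − ψ) mod 360° = 80.6502° = 1.407612 rad.
Common terms: sin α = 0.973777, cos α = -0.227505, sin β = 0.986715, cos β = 0.162461, cos(α−β) = 0.923880, d² = 74.475607. Work in radians in the unit-radius frame; every candidate has L = ρ·(t + p + q).
LSL: p² = 2 + d² − 2cos(α−β) + 2d(sin α − sin β) = 74.404541; p = √p² = 8.625807; φ = atan2(cos β − cos α, d + sin α − sin β) = 0.045225 rad; t = (φ − α) mod 2π = 4.528099 rad, q = (β − φ) mod 2π = 1.362387 rad → L = 4.2·(4.528099 + 8.625807 + 1.362387) = 4.2·14.516293 = 60.968430 m
RSR: p² = 2 + d² − 2cos(α−β) + 2d(sin β − sin α) = 74.851154; p = √p² = 8.651656; φ = atan2(cos α − cos β, d − sin α + sin β) = -0.045089 rad; t = (α − φ) mod 2π = 1.845400 rad, q = (φ − β) mod 2π = 4.830484 rad → L = 4.2·(1.845400 + 8.651656 + 4.830484) = 4.2·15.327541 = 64.375670 m
LSR: p² = d² − 2 + 2cos(α−β) + 2d(sin α + sin β) = 108.161162; p = √p² = 10.400056; φ = atan2(−cos α − cos β, d + sin α + sin β) − atan2(−2, p) = 0.196129 rad; t = (φ − α) mod 2π = 4.679004 rad, q = (φ − β) mod 2π = 5.071703 rad → L = 4.2·(4.679004 + 10.400056 + 5.071703) = 4.2·20.150762 = 84.633201 m
RSL: p² = d² − 2 + 2cos(α−β) − 2d(sin α + sin β) = 40.485569; p = √p² = 6.362827; φ = atan2(cos α + cos β, d − sin α − sin β) − atan2(2, p) = -0.314299 rad; t = (α − φ) mod 2π = 2.114610 rad, q = (β − φ) mod 2π = 1.721911 rad → L = 4.2·(2.114610 + 6.362827 + 1.721911) = 4.2·10.199348 = 42.837262 m
RLR: c = (6 − d² + 2cos(α−β) + 2d(sin α − sin β))/8 = -8.356394, |c| > 1 → infeasible
LRL: c = (6 − d² + 2cos(α−β) − 2d(sin α − sin β))/8 = -8.300568, |c| > 1 → infeasible
Shortest: RSL with L = 42.837262 m ≈ 42.8373 m

42.8373 m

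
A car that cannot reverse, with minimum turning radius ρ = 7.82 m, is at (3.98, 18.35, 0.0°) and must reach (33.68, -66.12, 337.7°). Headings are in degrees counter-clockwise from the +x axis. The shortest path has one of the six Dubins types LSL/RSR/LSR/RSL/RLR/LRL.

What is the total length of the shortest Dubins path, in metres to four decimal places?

92.9616 m

Let ψ = atan2(Δy, Δx) = atan2(-84.47, 29.70) = -70.6281° be the start→goal bearing.
Normalize: d = |goal − start| / ρ = 89.539214/7.82 = 11.450027, α = (θ_start − ψ) mod 360° = 70.6281° = 1.232693 rad, β = (θ_goal − ψ) mod 360° = 48.3281° = 0.843485 rad.
Common terms: sin α = 0.943386, cos α = 0.331698, sin β = 0.746965, cos β = 0.664864, cos(α−β) = 0.925210, d² = 131.103128. Work in radians in the unit-radius frame; every candidate has L = ρ·(t + p + q).
LSL: p² = 2 + d² − 2cos(α−β) + 2d(sin α − sin β) = 135.750760; p = √p² = 11.651213; φ = atan2(cos β − cos α, d + sin α − sin β) = 0.028599 rad; t = (φ − α) mod 2π = 5.079091 rad, q = (β − φ) mod 2π = 0.814886 rad → L = 7.82·(5.079091 + 11.651213 + 0.814886) = 7.82·17.545190 = 137.203383 m
RSR: p² = 2 + d² − 2cos(α−β) + 2d(sin β − sin α) = 126.754656; p = √p² = 11.258537; φ = atan2(cos α − cos β, d − sin α + sin β) = -0.029597 rad; t = (α − φ) mod 2π = 1.262290 rad, q = (φ − β) mod 2π = 5.410104 rad → L = 7.82·(1.262290 + 11.258537 + 5.410104) = 7.82·17.930931 = 140.219879 m
LSR: p² = d² − 2 + 2cos(α−β) + 2d(sin α + sin β) = 169.662656; p = √p² = 13.025462; φ = atan2(−cos α − cos β, d + sin α + sin β) − atan2(−2, p) = 0.076661 rad; t = (φ − α) mod 2π = 5.127153 rad, q = (φ − β) mod 2π = 5.516361 rad → L = 7.82·(5.127153 + 13.025462 + 5.516361) = 7.82·23.668976 = 185.091393 m
RSL: p² = d² − 2 + 2cos(α−β) − 2d(sin α + sin β) = 92.244438; p = √p² = 9.604397; φ = atan2(cos α + cos β, d − sin α − sin β) − atan2(2, p) = -0.103547 rad; t = (α − φ) mod 2π = 1.336240 rad, q = (β − φ) mod 2π = 0.947031 rad → L = 7.82·(1.336240 + 9.604397 + 0.947031) = 7.82·11.887668 = 92.961562 m
RLR: c = (6 − d² + 2cos(α−β) + 2d(sin α − sin β))/8 = -14.844332, |c| > 1 → infeasible
LRL: c = (6 − d² + 2cos(α−β) − 2d(sin α − sin β))/8 = -15.968845, |c| > 1 → infeasible
Shortest: RSL with L = 92.961562 m ≈ 92.9616 m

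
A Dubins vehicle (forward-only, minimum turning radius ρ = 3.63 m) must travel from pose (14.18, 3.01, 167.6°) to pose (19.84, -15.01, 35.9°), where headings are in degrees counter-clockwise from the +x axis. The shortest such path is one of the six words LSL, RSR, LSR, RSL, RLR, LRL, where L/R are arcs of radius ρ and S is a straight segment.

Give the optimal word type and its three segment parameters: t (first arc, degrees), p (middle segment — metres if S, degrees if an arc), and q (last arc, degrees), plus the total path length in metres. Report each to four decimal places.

LSL: t = 122.8934°, p = 12.3135 m, q = 105.4066°, L = 26.7776 m

Let ψ = atan2(Δy, Δx) = atan2(-18.02, 5.66) = -72.5627° be the start→goal bearing.
Normalize: d = |goal − start| / ρ = 18.887986/3.63 = 5.203302, α = (θ_start − ψ) mod 360° = 240.1627° = 4.191630 rad, β = (θ_goal − ψ) mod 360° = 108.4627° = 1.893032 rad.
Common terms: sin α = -0.867442, cos α = -0.497538, sin β = 0.948530, cos β = -0.316688, cos(α−β) = -0.665230, d² = 27.074350. Work in radians in the unit-radius frame; every candidate has L = ρ·(t + p + q).
LSL: p² = 2 + d² − 2cos(α−β) + 2d(sin α − sin β) = 11.506711; p = √p² = 3.392154; φ = atan2(cos β − cos α, d + sin α − sin β) = 0.053340 rad; t = (φ − α) mod 2π = 2.144895 rad, q = (β − φ) mod 2π = 1.839692 rad → L = 3.63·(2.144895 + 3.392154 + 1.839692) = 3.63·7.376741 = 26.777570 m
RSR: p² = 2 + d² − 2cos(α−β) + 2d(sin β − sin α) = 49.302910; p = √p² = 7.021603; φ = atan2(cos α − cos β, d − sin α + sin β) = -0.025759 rad; t = (α − φ) mod 2π = 4.217390 rad, q = (φ − β) mod 2π = 4.364394 rad → L = 3.63·(4.217390 + 7.021603 + 4.364394) = 3.63·15.603387 = 56.640295 m
LSR: p² = d² − 2 + 2cos(α−β) + 2d(sin α + sin β) = 24.587738; p = √p² = 4.958602; φ = atan2(−cos α − cos β, d + sin α + sin β) − atan2(−2, p) = 0.536261 rad; t = (φ − α) mod 2π = 2.627816 rad, q = (φ − β) mod 2π = 4.926414 rad → L = 3.63·(2.627816 + 4.958602 + 4.926414) = 3.63·12.512833 = 45.421583 m
RSL: p² = d² − 2 + 2cos(α−β) − 2d(sin α + sin β) = 22.900040; p = √p² = 4.785399; φ = atan2(cos α + cos β, d − sin α − sin β) − atan2(2, p) = -0.553515 rad; t = (α − φ) mod 2π = 4.745145 rad, q = (β − φ) mod 2π = 2.446547 rad → L = 3.63·(4.745145 + 4.785399 + 2.446547) = 3.63·11.977090 = 43.476838 m
RLR: c = (6 − d² + 2cos(α−β) + 2d(sin α − sin β))/8 = -5.162864, |c| > 1 → infeasible
LRL: c = (6 − d² + 2cos(α−β) − 2d(sin α − sin β))/8 = -0.438339; p = 2π − arccos c = 4.258639 rad; φ = atan2(cos β − cos α, d + sin α − sin β) = 0.053340 rad; t = (φ − α + p/2) mod 2π = 4.274214 rad, q = (β − α − t + p) mod 2π = 3.969012 rad → L = 3.63·(4.274214 + 4.258639 + 3.969012) = 3.63·12.501865 = 45.381771 m
Shortest: LSL with L = 26.777570 m ≈ 26.7776 m
Convert LSL to answer units (arcs ×180/π): t = 2.144895·180/π = 122.8934°, p = ρ·p = 3.63·3.392154 = 12.3135 m, q = 1.839692·180/π = 105.4066°, L = 26.7776 m.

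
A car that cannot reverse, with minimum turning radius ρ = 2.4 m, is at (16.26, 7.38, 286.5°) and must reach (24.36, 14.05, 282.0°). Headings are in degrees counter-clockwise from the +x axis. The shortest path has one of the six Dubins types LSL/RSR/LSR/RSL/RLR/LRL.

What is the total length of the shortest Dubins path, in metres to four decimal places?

Let ψ = atan2(Δy, Δx) = atan2(6.67, 8.10) = 39.4700° be the start→goal bearing.
Normalize: d = |goal − start| / ρ = 10.492802/2.4 = 4.372001, α = (θ_start − ψ) mod 360° = 247.0300° = 4.311487 rad, β = (θ_goal − ψ) mod 360° = 242.5300° = 4.232947 rad.
Common terms: sin α = -0.920709, cos α = -0.390249, sin β = -0.887253, cos β = -0.461284, cos(α−β) = 0.996917, d² = 19.114392. Work in radians in the unit-radius frame; every candidate has L = ρ·(t + p + q).
LSL: p² = 2 + d² − 2cos(α−β) + 2d(sin α − sin β) = 18.828011; p = √p² = 4.339126; φ = atan2(cos β − cos α, d + sin α − sin β) = -0.016372 rad; t = (φ − α) mod 2π = 1.955327 rad, q = (β − φ) mod 2π = 4.249319 rad → L = 2.4·(1.955327 + 4.339126 + 4.249319) = 2.4·10.543771 = 25.305051 m
RSR: p² = 2 + d² − 2cos(α−β) + 2d(sin β − sin α) = 19.413104; p = √p² = 4.406030; φ = atan2(cos α − cos β, d − sin α + sin β) = 0.016123 rad; t = (α − φ) mod 2π = 4.295364 rad, q = (φ − β) mod 2π = 2.066361 rad → L = 2.4·(4.295364 + 4.406030 + 2.066361) = 2.4·10.767756 = 25.842613 m
LSR: p² = d² − 2 + 2cos(α−β) + 2d(sin α + sin β) = 3.299403; p = √p² = 1.816426; φ = atan2(−cos α − cos β, d + sin α + sin β) − atan2(−2, p) = 1.154108 rad; t = (φ − α) mod 2π = 3.125806 rad, q = (φ − β) mod 2π = 3.204346 rad → L = 2.4·(3.125806 + 1.816426 + 3.204346) = 2.4·8.146577 = 19.551786 m
RSL: p² = d² − 2 + 2cos(α−β) − 2d(sin α + sin β) = 34.917051; p = √p² = 5.909065; φ = atan2(cos α + cos β, d − sin α − sin β) − atan2(2, p) = -0.463287 rad; t = (α − φ) mod 2π = 4.774774 rad, q = (β − φ) mod 2π = 4.696235 rad → L = 2.4·(4.774774 + 5.909065 + 4.696235) = 2.4·15.380074 = 36.912178 m
RLR: c = (6 − d² + 2cos(α−β) + 2d(sin α − sin β))/8 = -1.426638, |c| > 1 → infeasible
LRL: c = (6 − d² + 2cos(α−β) − 2d(sin α − sin β))/8 = -1.353501, |c| > 1 → infeasible
Shortest: LSR with L = 19.551786 m ≈ 19.5518 m

19.5518 m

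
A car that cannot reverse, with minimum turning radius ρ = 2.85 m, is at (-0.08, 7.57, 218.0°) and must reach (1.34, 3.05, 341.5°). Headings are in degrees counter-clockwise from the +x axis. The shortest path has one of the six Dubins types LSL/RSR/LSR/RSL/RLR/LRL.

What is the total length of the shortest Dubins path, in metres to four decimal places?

Let ψ = atan2(Δy, Δx) = atan2(-4.52, 1.42) = -72.5594° be the start→goal bearing.
Normalize: d = |goal − start| / ρ = 4.737805/2.85 = 1.662388, α = (θ_start − ψ) mod 360° = 290.5594° = 5.071218 rad, β = (θ_goal − ψ) mod 360° = 54.0594° = 0.943515 rad.
Common terms: sin α = -0.936309, cos α = 0.351178, sin β = 0.809626, cos β = 0.586946, cos(α−β) = -0.551937, d² = 2.763533. Work in radians in the unit-radius frame; every candidate has L = ρ·(t + p + q).
LSL: p² = 2 + d² − 2cos(α−β) + 2d(sin α − sin β) = 0.062567; p = √p² = 0.250133; φ = atan2(cos β − cos α, d + sin α − sin β) = 1.911350 rad; t = (φ − α) mod 2π = 3.123317 rad, q = (β − φ) mod 2π = 5.315350 rad → L = 2.85·(3.123317 + 0.250133 + 5.315350) = 2.85·8.688800 = 24.763080 m
RSR: p² = 2 + d² − 2cos(α−β) + 2d(sin β − sin α) = 11.672248; p = √p² = 3.416467; φ = atan2(cos α − cos β, d − sin α + sin β) = -0.069064 rad; t = (α − φ) mod 2π = 5.140282 rad, q = (φ − β) mod 2π = 5.270607 rad → L = 2.85·(5.140282 + 3.416467 + 5.270607) = 2.85·13.827356 = 39.407965 m
LSR: p² = d² − 2 + 2cos(α−β) + 2d(sin α + sin β) = -0.761532 < 0 → infeasible
RSL: p² = d² − 2 + 2cos(α−β) − 2d(sin α + sin β) = 0.080851; p = √p² = 0.284343; φ = atan2(cos α + cos β, d − sin α − sin β) − atan2(2, p) = -0.946623 rad; t = (α − φ) mod 2π = 6.017841 rad, q = (β − φ) mod 2π = 1.890138 rad → L = 2.85·(6.017841 + 0.284343 + 1.890138) = 2.85·8.192322 = 23.348116 m
RLR: c = (6 − d² + 2cos(α−β) + 2d(sin α − sin β))/8 = -0.459031; p = 2π − arccos c = 4.235485 rad; φ = atan2(cos α − cos β, d − sin α + sin β) = -0.069064 rad; t = (α − φ + p/2) mod 2π = 0.974839 rad, q = (α − β − t + p) mod 2π = 1.105164 rad → L = 2.85·(0.974839 + 4.235485 + 1.105164) = 2.85·6.315488 = 17.999140 m
LRL: c = (6 − d² + 2cos(α−β) − 2d(sin α − sin β))/8 = 0.992179; p = 2π − arccos c = 6.158037 rad; φ = atan2(cos β − cos α, d + sin α − sin β) = 1.911350 rad; t = (φ − α + p/2) mod 2π = 6.202336 rad, q = (β − α − t + p) mod 2π = 2.111183 rad → L = 2.85·(6.202336 + 6.158037 + 2.111183) = 2.85·14.471556 = 41.243934 m
Shortest: RLR with L = 17.999140 m ≈ 17.9991 m

17.9991 m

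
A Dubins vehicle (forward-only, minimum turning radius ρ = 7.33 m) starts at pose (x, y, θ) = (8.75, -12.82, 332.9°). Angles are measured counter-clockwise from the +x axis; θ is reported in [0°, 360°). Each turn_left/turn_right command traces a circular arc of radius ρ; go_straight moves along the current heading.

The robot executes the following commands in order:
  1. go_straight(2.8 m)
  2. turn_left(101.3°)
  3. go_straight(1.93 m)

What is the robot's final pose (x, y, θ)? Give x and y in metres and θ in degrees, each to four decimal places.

set_pose: (x, y, θ) = (8.7500, -12.8200, 332.9000°), ρ = 7.33
go_straight(2.8): x += 2.8·cos θ, y += 2.8·sin θ → (11.2426, -14.0955, 332.9000°)
turn_left(101.3°): centre at ρ to the left, rotate +101.3° → (21.6348, -9.5661, 434.2000° ≡ 74.2000°)
go_straight(1.93): x += 1.93·cos θ, y += 1.93·sin θ → (22.1603, -7.7090, 74.2000°)

(22.1603, -7.7090, 74.2000°)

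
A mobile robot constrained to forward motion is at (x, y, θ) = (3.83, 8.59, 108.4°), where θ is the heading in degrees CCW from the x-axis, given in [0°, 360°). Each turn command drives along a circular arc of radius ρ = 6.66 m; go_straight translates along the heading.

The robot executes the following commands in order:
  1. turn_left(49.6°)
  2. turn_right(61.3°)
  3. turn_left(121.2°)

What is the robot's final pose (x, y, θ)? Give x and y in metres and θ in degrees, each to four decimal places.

set_pose: (x, y, θ) = (3.8300, 8.5900, 108.4000°), ρ = 6.66
turn_left(49.6°): centre at ρ to the left, rotate +49.6° → (0.0054, 12.6628, 158.0000°)
turn_right(61.3°): centre at ρ to the right, rotate −61.3° → (-4.1143, 18.0608, 96.7000°)
turn_left(121.2°): centre at ρ to the left, rotate +121.2° → (-14.8199, 22.5391, 217.9000°)

(-14.8199, 22.5391, 217.9000°)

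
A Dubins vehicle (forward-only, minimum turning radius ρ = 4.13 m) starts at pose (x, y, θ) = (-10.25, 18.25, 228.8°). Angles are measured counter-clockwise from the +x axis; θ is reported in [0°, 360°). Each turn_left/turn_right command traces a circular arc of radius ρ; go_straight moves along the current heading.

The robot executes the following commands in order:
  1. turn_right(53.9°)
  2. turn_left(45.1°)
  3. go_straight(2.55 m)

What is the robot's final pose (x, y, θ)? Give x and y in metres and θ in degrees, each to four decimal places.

(-18.6999, 14.2677, 220.0000°)

set_pose: (x, y, θ) = (-10.2500, 18.2500, 228.8000°), ρ = 4.13
turn_right(53.9°): centre at ρ to the right, rotate −53.9° → (-13.7246, 16.8567, 174.9000°)
turn_left(45.1°): centre at ρ to the left, rotate +45.1° → (-16.7465, 15.9069, 220.0000°)
go_straight(2.55): x += 2.55·cos θ, y += 2.55·sin θ → (-18.6999, 14.2677, 220.0000°)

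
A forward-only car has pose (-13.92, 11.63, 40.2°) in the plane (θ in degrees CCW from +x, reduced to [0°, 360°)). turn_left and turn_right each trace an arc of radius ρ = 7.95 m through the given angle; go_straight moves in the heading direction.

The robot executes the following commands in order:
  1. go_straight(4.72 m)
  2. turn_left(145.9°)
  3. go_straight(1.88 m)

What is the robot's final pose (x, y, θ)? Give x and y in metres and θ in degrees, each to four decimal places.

set_pose: (x, y, θ) = (-13.9200, 11.6300, 40.2000°), ρ = 7.95
go_straight(4.72): x += 4.72·cos θ, y += 4.72·sin θ → (-10.3149, 14.6766, 40.2000°)
turn_left(145.9°): centre at ρ to the left, rotate +145.9° → (-16.2911, 28.6537, 186.1000°)
go_straight(1.88): x += 1.88·cos θ, y += 1.88·sin θ → (-18.1604, 28.4539, 186.1000°)

(-18.1604, 28.4539, 186.1000°)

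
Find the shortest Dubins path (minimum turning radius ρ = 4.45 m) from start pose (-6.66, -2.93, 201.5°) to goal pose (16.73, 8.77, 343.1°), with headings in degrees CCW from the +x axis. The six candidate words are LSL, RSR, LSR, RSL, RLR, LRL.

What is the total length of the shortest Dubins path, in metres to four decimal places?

Let ψ = atan2(Δy, Δx) = atan2(11.70, 23.39) = 26.5748° be the start→goal bearing.
Normalize: d = |goal − start| / ρ = 26.153051/4.45 = 5.877090, α = (θ_start − ψ) mod 360° = 174.9252° = 3.053020 rad, β = (θ_goal − ψ) mod 360° = 316.5252° = 5.524406 rad.
Common terms: sin α = 0.088457, cos α = -0.996080, sin β = -0.688036, cos β = 0.725676, cos(α−β) = -0.783693, d² = 34.540189. Work in radians in the unit-radius frame; every candidate has L = ρ·(t + p + q).
LSL: p² = 2 + d² − 2cos(α−β) + 2d(sin α − sin β) = 47.234617; p = √p² = 6.872744; φ = atan2(cos β − cos α, d + sin α − sin β) = 0.253217 rad; t = (φ − α) mod 2π = 3.483382 rad, q = (β − φ) mod 2π = 5.271189 rad → L = 4.45·(3.483382 + 6.872744 + 5.271189) = 4.45·15.627316 = 69.541556 m
RSR: p² = 2 + d² − 2cos(α−β) + 2d(sin β − sin α) = 28.980536; p = √p² = 5.383357; φ = atan2(cos α − cos β, d − sin α + sin β) = -0.325550 rad; t = (α − φ) mod 2π = 3.378569 rad, q = (φ − β) mod 2π = 0.433230 rad → L = 4.45·(3.378569 + 5.383357 + 0.433230) = 4.45·9.195156 = 40.918446 m
LSR: p² = d² − 2 + 2cos(α−β) + 2d(sin α + sin β) = 23.925242; p = √p² = 4.891344; φ = atan2(−cos α − cos β, d + sin α + sin β) − atan2(−2, p) = 0.439335 rad; t = (φ − α) mod 2π = 3.669500 rad, q = (φ − β) mod 2π = 1.198114 rad → L = 4.45·(3.669500 + 4.891344 + 1.198114) = 4.45·9.758958 = 43.427365 m
RSL: p² = d² − 2 + 2cos(α−β) − 2d(sin α + sin β) = 38.020363; p = √p² = 6.166065; φ = atan2(cos α + cos β, d − sin α − sin β) − atan2(2, p) = -0.355375 rad; t = (α − φ) mod 2π = 3.408395 rad, q = (β − φ) mod 2π = 5.879781 rad → L = 4.45·(3.408395 + 6.166065 + 5.879781) = 4.45·15.454242 = 68.771378 m
RLR: c = (6 − d² + 2cos(α−β) + 2d(sin α − sin β))/8 = -2.622567, |c| > 1 → infeasible
LRL: c = (6 − d² + 2cos(α−β) − 2d(sin α − sin β))/8 = -4.904327, |c| > 1 → infeasible
Shortest: RSR with L = 40.918446 m ≈ 40.9184 m

40.9184 m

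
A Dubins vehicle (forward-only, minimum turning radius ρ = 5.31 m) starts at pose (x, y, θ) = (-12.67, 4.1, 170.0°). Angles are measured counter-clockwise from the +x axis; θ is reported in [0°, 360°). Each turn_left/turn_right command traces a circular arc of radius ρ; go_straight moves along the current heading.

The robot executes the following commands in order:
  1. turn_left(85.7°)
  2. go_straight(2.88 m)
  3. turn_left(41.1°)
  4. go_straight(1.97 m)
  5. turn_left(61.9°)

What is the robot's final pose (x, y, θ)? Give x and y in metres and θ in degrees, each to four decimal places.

(-13.5357, -10.9871, 358.7000°)

set_pose: (x, y, θ) = (-12.6700, 4.1000, 170.0000°), ρ = 5.31
turn_left(85.7°): centre at ρ to the left, rotate +85.7° → (-18.7375, 0.1822, 255.7000°)
go_straight(2.88): x += 2.88·cos θ, y += 2.88·sin θ → (-19.4489, -2.6085, 255.7000°)
turn_left(41.1°): centre at ρ to the left, rotate +41.1° → (-19.0431, -6.3143, 296.8000°)
go_straight(1.97): x += 1.97·cos θ, y += 1.97·sin θ → (-18.1548, -8.0726, 296.8000°)
turn_left(61.9°): centre at ρ to the left, rotate +61.9° → (-13.5357, -10.9871, 358.7000°)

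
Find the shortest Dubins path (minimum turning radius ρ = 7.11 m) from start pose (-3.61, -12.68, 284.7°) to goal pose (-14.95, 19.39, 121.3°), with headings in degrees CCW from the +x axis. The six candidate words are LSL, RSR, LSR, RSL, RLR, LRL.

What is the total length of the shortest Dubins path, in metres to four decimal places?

Let ψ = atan2(Δy, Δx) = atan2(32.07, -11.34) = 109.4737° be the start→goal bearing.
Normalize: d = |goal − start| / ρ = 34.015886/7.11 = 4.784232, α = (θ_start − ψ) mod 360° = 175.2263° = 3.058276 rad, β = (θ_goal − ψ) mod 360° = 11.8263° = 0.206408 rad.
Common terms: sin α = 0.083220, cos α = -0.996531, sin β = 0.204946, cos β = 0.978773, cos(α−β) = -0.958323, d² = 22.888871. Work in radians in the unit-radius frame; every candidate has L = ρ·(t + p + q).
LSL: p² = 2 + d² − 2cos(α−β) + 2d(sin α − sin β) = 25.640786; p = √p² = 5.063673; φ = atan2(cos β − cos α, d + sin α − sin β) = 0.400733 rad; t = (φ − α) mod 2π = 3.625642 rad, q = (β − φ) mod 2π = 6.088861 rad → L = 7.11·(3.625642 + 5.063673 + 6.088861) = 7.11·14.778176 = 105.072830 m
RSR: p² = 2 + d² − 2cos(α−β) + 2d(sin β − sin α) = 27.970246; p = √p² = 5.288690; φ = atan2(cos α − cos β, d − sin α + sin β) = -0.382775 rad; t = (α − φ) mod 2π = 3.441051 rad, q = (φ − β) mod 2π = 5.694002 rad → L = 7.11·(3.441051 + 5.288690 + 5.694002) = 7.11·14.423744 = 102.552818 m
LSR: p² = d² − 2 + 2cos(α−β) + 2d(sin α + sin β) = 21.729529; p = √p² = 4.661494; φ = atan2(−cos α − cos β, d + sin α + sin β) − atan2(−2, p) = 0.408794 rad; t = (φ − α) mod 2π = 3.633703 rad, q = (φ − β) mod 2π = 0.202386 rad → L = 7.11·(3.633703 + 4.661494 + 0.202386) = 7.11·8.497584 = 60.417819 m
RSL: p² = d² − 2 + 2cos(α−β) − 2d(sin α + sin β) = 16.214922; p = √p² = 4.026776; φ = atan2(cos α + cos β, d − sin α − sin β) − atan2(2, p) = -0.464934 rad; t = (α − φ) mod 2π = 3.523210 rad, q = (β − φ) mod 2π = 0.671342 rad → L = 7.11·(3.523210 + 4.026776 + 0.671342) = 7.11·8.221328 = 58.453645 m
RLR: c = (6 − d² + 2cos(α−β) + 2d(sin α − sin β))/8 = -2.496281, |c| > 1 → infeasible
LRL: c = (6 − d² + 2cos(α−β) − 2d(sin α − sin β))/8 = -2.205098, |c| > 1 → infeasible
Shortest: RSL with L = 58.453645 m ≈ 58.4536 m

58.4536 m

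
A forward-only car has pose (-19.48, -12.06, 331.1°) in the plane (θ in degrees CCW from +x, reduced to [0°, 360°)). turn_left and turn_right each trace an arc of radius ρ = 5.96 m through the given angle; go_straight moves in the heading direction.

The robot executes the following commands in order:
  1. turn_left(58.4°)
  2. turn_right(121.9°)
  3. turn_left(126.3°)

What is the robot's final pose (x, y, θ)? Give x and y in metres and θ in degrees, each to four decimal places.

set_pose: (x, y, θ) = (-19.4800, -12.0600, 331.1000°), ρ = 5.96
turn_left(58.4°): centre at ρ to the left, rotate +58.4° → (-13.6648, -12.0296, 389.5000° ≡ 29.5000°)
turn_right(121.9°): centre at ρ to the right, rotate −121.9° → (-4.7752, -17.4665, -92.4000° ≡ 267.6000°)
turn_left(126.3°): centre at ρ to the left, rotate +126.3° → (4.5038, -22.6629, 393.9000° ≡ 33.9000°)

(4.5038, -22.6629, 33.9000°)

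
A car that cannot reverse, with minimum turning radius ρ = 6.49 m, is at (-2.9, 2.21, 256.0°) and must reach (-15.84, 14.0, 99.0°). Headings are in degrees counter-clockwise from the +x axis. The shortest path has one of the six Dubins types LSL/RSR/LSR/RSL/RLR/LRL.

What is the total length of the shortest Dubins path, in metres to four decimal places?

Let ψ = atan2(Δy, Δx) = atan2(11.79, -12.94) = 137.6625° be the start→goal bearing.
Normalize: d = |goal − start| / ρ = 17.505648/6.49 = 2.697326, α = (θ_start − ψ) mod 360° = 118.3375° = 2.065380 rad, β = (θ_goal − ψ) mod 360° = 321.3375° = 5.608398 rad.
Common terms: sin α = 0.880167, cos α = -0.474665, sin β = -0.624731, cos β = 0.780840, cos(α−β) = -0.920505, d² = 7.275569. Work in radians in the unit-radius frame; every candidate has L = ρ·(t + p + q).
LSL: p² = 2 + d² − 2cos(α−β) + 2d(sin α − sin β) = 19.234980; p = √p² = 4.385770; φ = atan2(cos β − cos α, d + sin α − sin β) = 0.290329 rad; t = (φ − α) mod 2π = 4.508135 rad, q = (β − φ) mod 2π = 5.318069 rad → L = 6.49·(4.508135 + 4.385770 + 5.318069) = 6.49·14.211974 = 92.235710 m
RSR: p² = 2 + d² − 2cos(α−β) + 2d(sin β − sin α) = 2.998178; p = √p² = 1.731525; φ = atan2(cos α − cos β, d − sin α + sin β) = -0.811160 rad; t = (α − φ) mod 2π = 2.876539 rad, q = (φ − β) mod 2π = 6.146813 rad → L = 6.49·(2.876539 + 1.731525 + 6.146813) = 6.49·10.754877 = 69.799152 m
LSR: p² = d² − 2 + 2cos(α−β) + 2d(sin α + sin β) = 4.812544; p = √p² = 2.193751; φ = atan2(−cos α − cos β, d + sin α + sin β) − atan2(−2, p) = 0.635909 rad; t = (φ − α) mod 2π = 4.853715 rad, q = (φ − β) mod 2π = 1.310696 rad → L = 6.49·(4.853715 + 2.193751 + 1.310696) = 6.49·8.358163 = 54.244475 m
RSL: p² = d² − 2 + 2cos(α−β) − 2d(sin α + sin β) = 2.056575; p = √p² = 1.434076; φ = atan2(cos α + cos β, d − sin α − sin β) − atan2(2, p) = -0.823993 rad; t = (α − φ) mod 2π = 2.889373 rad, q = (β − φ) mod 2π = 0.149206 rad → L = 6.49·(2.889373 + 1.434076 + 0.149206) = 6.49·4.472655 = 29.027532 m
RLR: c = (6 − d² + 2cos(α−β) + 2d(sin α − sin β))/8 = 0.625228; p = 2π − arccos c = 5.387812 rad; φ = atan2(cos α − cos β, d − sin α + sin β) = -0.811160 rad; t = (α − φ + p/2) mod 2π = 5.570445 rad, q = (α − β − t + p) mod 2π = 2.557534 rad → L = 6.49·(5.570445 + 5.387812 + 2.557534) = 6.49·13.515792 = 87.717487 m
LRL: c = (6 − d² + 2cos(α−β) − 2d(sin α − sin β))/8 = -1.404372, |c| > 1 → infeasible
Shortest: RSL with L = 29.027532 m ≈ 29.0275 m

29.0275 m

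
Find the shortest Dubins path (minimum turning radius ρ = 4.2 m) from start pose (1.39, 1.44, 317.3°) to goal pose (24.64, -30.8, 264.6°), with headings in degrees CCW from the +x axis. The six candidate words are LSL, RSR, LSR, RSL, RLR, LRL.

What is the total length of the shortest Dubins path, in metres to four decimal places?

40.0208 m

Let ψ = atan2(Δy, Δx) = atan2(-32.24, 23.25) = -54.2026° be the start→goal bearing.
Normalize: d = |goal − start| / ρ = 39.748964/4.2 = 9.464039, α = (θ_start − ψ) mod 360° = 11.5026° = 0.200758 rad, β = (θ_goal − ψ) mod 360° = 318.8026° = 5.564155 rad.
Common terms: sin α = 0.199412, cos α = 0.979916, sin β = -0.658655, cos β = 0.752445, cos(α−β) = 0.605988, d² = 89.568033. Work in radians in the unit-radius frame; every candidate has L = ρ·(t + p + q).
LSL: p² = 2 + d² − 2cos(α−β) + 2d(sin α − sin β) = 106.597628; p = √p² = 10.324613; φ = atan2(cos β − cos α, d + sin α − sin β) = -0.022034 rad; t = (φ − α) mod 2π = 6.060393 rad, q = (β − φ) mod 2π = 5.586189 rad → L = 4.2·(6.060393 + 10.324613 + 5.586189) = 4.2·21.971195 = 92.279018 m
RSR: p² = 2 + d² − 2cos(α−β) + 2d(sin β − sin α) = 74.114484; p = √p² = 8.608977; φ = atan2(cos α − cos β, d − sin α + sin β) = 0.026426 rad; t = (α − φ) mod 2π = 0.174333 rad, q = (φ − β) mod 2π = 0.745456 rad → L = 4.2·(0.174333 + 8.608977 + 0.745456) = 4.2·9.528765 = 40.020815 m
LSR: p² = d² − 2 + 2cos(α−β) + 2d(sin α + sin β) = 80.087422; p = √p² = 8.949158; φ = atan2(−cos α − cos β, d + sin α + sin β) − atan2(−2, p) = 0.029812 rad; t = (φ − α) mod 2π = 6.112239 rad, q = (φ − β) mod 2π = 0.748842 rad → L = 4.2·(6.112239 + 8.949158 + 0.748842) = 4.2·15.810239 = 66.403002 m
RSL: p² = d² − 2 + 2cos(α−β) − 2d(sin α + sin β) = 97.472597; p = √p² = 9.872821; φ = atan2(cos α + cos β, d − sin α − sin β) − atan2(2, p) = -0.027038 rad; t = (α − φ) mod 2π = 0.227796 rad, q = (β − φ) mod 2π = 5.591193 rad → L = 4.2·(0.227796 + 9.872821 + 5.591193) = 4.2·15.691810 = 65.905603 m
RLR: c = (6 − d² + 2cos(α−β) + 2d(sin α − sin β))/8 = -8.264310, |c| > 1 → infeasible
LRL: c = (6 − d² + 2cos(α−β) − 2d(sin α − sin β))/8 = -12.324704, |c| > 1 → infeasible
Shortest: RSR with L = 40.020815 m ≈ 40.0208 m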